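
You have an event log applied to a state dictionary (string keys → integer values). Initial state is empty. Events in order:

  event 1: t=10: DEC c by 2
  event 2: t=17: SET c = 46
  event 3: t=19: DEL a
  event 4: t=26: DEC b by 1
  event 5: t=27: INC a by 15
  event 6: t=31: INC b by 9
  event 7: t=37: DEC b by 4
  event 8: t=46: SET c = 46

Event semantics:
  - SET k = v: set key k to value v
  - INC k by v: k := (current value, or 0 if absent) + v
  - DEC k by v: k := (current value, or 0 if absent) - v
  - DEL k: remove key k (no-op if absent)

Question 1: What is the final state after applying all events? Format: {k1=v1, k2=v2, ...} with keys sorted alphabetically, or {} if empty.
  after event 1 (t=10: DEC c by 2): {c=-2}
  after event 2 (t=17: SET c = 46): {c=46}
  after event 3 (t=19: DEL a): {c=46}
  after event 4 (t=26: DEC b by 1): {b=-1, c=46}
  after event 5 (t=27: INC a by 15): {a=15, b=-1, c=46}
  after event 6 (t=31: INC b by 9): {a=15, b=8, c=46}
  after event 7 (t=37: DEC b by 4): {a=15, b=4, c=46}
  after event 8 (t=46: SET c = 46): {a=15, b=4, c=46}

Answer: {a=15, b=4, c=46}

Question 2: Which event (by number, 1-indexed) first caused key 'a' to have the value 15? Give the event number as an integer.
Answer: 5

Derivation:
Looking for first event where a becomes 15:
  event 5: a (absent) -> 15  <-- first match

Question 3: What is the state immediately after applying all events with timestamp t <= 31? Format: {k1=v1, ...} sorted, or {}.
Apply events with t <= 31 (6 events):
  after event 1 (t=10: DEC c by 2): {c=-2}
  after event 2 (t=17: SET c = 46): {c=46}
  after event 3 (t=19: DEL a): {c=46}
  after event 4 (t=26: DEC b by 1): {b=-1, c=46}
  after event 5 (t=27: INC a by 15): {a=15, b=-1, c=46}
  after event 6 (t=31: INC b by 9): {a=15, b=8, c=46}

Answer: {a=15, b=8, c=46}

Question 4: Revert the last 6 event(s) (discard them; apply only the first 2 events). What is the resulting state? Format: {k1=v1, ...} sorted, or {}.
Answer: {c=46}

Derivation:
Keep first 2 events (discard last 6):
  after event 1 (t=10: DEC c by 2): {c=-2}
  after event 2 (t=17: SET c = 46): {c=46}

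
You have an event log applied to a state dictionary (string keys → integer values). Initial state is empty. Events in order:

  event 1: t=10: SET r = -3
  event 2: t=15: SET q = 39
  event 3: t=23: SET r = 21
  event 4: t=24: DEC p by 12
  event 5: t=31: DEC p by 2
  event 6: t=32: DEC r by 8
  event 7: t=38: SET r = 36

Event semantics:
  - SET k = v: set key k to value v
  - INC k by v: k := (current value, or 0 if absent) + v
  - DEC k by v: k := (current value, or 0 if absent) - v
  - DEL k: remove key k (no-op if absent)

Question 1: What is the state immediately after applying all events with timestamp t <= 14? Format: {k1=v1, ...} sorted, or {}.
Answer: {r=-3}

Derivation:
Apply events with t <= 14 (1 events):
  after event 1 (t=10: SET r = -3): {r=-3}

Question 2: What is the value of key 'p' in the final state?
Answer: -14

Derivation:
Track key 'p' through all 7 events:
  event 1 (t=10: SET r = -3): p unchanged
  event 2 (t=15: SET q = 39): p unchanged
  event 3 (t=23: SET r = 21): p unchanged
  event 4 (t=24: DEC p by 12): p (absent) -> -12
  event 5 (t=31: DEC p by 2): p -12 -> -14
  event 6 (t=32: DEC r by 8): p unchanged
  event 7 (t=38: SET r = 36): p unchanged
Final: p = -14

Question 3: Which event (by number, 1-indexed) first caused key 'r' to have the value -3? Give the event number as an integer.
Answer: 1

Derivation:
Looking for first event where r becomes -3:
  event 1: r (absent) -> -3  <-- first match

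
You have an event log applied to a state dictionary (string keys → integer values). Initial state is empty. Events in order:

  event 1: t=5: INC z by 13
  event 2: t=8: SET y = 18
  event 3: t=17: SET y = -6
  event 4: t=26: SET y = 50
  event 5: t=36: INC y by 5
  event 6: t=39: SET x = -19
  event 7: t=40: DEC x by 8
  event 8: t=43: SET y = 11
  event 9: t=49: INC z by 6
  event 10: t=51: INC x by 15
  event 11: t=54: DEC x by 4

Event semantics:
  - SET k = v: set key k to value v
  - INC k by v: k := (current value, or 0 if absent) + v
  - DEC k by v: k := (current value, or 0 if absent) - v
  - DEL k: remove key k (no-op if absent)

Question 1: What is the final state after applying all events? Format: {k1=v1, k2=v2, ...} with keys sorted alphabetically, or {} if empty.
  after event 1 (t=5: INC z by 13): {z=13}
  after event 2 (t=8: SET y = 18): {y=18, z=13}
  after event 3 (t=17: SET y = -6): {y=-6, z=13}
  after event 4 (t=26: SET y = 50): {y=50, z=13}
  after event 5 (t=36: INC y by 5): {y=55, z=13}
  after event 6 (t=39: SET x = -19): {x=-19, y=55, z=13}
  after event 7 (t=40: DEC x by 8): {x=-27, y=55, z=13}
  after event 8 (t=43: SET y = 11): {x=-27, y=11, z=13}
  after event 9 (t=49: INC z by 6): {x=-27, y=11, z=19}
  after event 10 (t=51: INC x by 15): {x=-12, y=11, z=19}
  after event 11 (t=54: DEC x by 4): {x=-16, y=11, z=19}

Answer: {x=-16, y=11, z=19}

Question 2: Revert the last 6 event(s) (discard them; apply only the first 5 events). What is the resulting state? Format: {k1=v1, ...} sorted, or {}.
Answer: {y=55, z=13}

Derivation:
Keep first 5 events (discard last 6):
  after event 1 (t=5: INC z by 13): {z=13}
  after event 2 (t=8: SET y = 18): {y=18, z=13}
  after event 3 (t=17: SET y = -6): {y=-6, z=13}
  after event 4 (t=26: SET y = 50): {y=50, z=13}
  after event 5 (t=36: INC y by 5): {y=55, z=13}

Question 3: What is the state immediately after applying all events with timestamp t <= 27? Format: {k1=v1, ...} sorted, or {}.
Apply events with t <= 27 (4 events):
  after event 1 (t=5: INC z by 13): {z=13}
  after event 2 (t=8: SET y = 18): {y=18, z=13}
  after event 3 (t=17: SET y = -6): {y=-6, z=13}
  after event 4 (t=26: SET y = 50): {y=50, z=13}

Answer: {y=50, z=13}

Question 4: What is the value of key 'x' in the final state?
Track key 'x' through all 11 events:
  event 1 (t=5: INC z by 13): x unchanged
  event 2 (t=8: SET y = 18): x unchanged
  event 3 (t=17: SET y = -6): x unchanged
  event 4 (t=26: SET y = 50): x unchanged
  event 5 (t=36: INC y by 5): x unchanged
  event 6 (t=39: SET x = -19): x (absent) -> -19
  event 7 (t=40: DEC x by 8): x -19 -> -27
  event 8 (t=43: SET y = 11): x unchanged
  event 9 (t=49: INC z by 6): x unchanged
  event 10 (t=51: INC x by 15): x -27 -> -12
  event 11 (t=54: DEC x by 4): x -12 -> -16
Final: x = -16

Answer: -16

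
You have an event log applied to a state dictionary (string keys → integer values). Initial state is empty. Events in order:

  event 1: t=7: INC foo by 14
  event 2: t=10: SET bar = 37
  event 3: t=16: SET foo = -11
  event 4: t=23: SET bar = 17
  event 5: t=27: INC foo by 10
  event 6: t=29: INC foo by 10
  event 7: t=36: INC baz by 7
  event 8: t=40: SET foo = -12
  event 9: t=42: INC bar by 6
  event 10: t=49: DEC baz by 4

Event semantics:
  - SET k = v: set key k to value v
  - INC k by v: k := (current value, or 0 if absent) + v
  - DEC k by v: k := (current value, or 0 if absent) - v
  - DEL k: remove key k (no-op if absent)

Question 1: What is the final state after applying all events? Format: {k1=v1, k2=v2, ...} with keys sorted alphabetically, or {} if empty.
  after event 1 (t=7: INC foo by 14): {foo=14}
  after event 2 (t=10: SET bar = 37): {bar=37, foo=14}
  after event 3 (t=16: SET foo = -11): {bar=37, foo=-11}
  after event 4 (t=23: SET bar = 17): {bar=17, foo=-11}
  after event 5 (t=27: INC foo by 10): {bar=17, foo=-1}
  after event 6 (t=29: INC foo by 10): {bar=17, foo=9}
  after event 7 (t=36: INC baz by 7): {bar=17, baz=7, foo=9}
  after event 8 (t=40: SET foo = -12): {bar=17, baz=7, foo=-12}
  after event 9 (t=42: INC bar by 6): {bar=23, baz=7, foo=-12}
  after event 10 (t=49: DEC baz by 4): {bar=23, baz=3, foo=-12}

Answer: {bar=23, baz=3, foo=-12}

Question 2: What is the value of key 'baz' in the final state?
Track key 'baz' through all 10 events:
  event 1 (t=7: INC foo by 14): baz unchanged
  event 2 (t=10: SET bar = 37): baz unchanged
  event 3 (t=16: SET foo = -11): baz unchanged
  event 4 (t=23: SET bar = 17): baz unchanged
  event 5 (t=27: INC foo by 10): baz unchanged
  event 6 (t=29: INC foo by 10): baz unchanged
  event 7 (t=36: INC baz by 7): baz (absent) -> 7
  event 8 (t=40: SET foo = -12): baz unchanged
  event 9 (t=42: INC bar by 6): baz unchanged
  event 10 (t=49: DEC baz by 4): baz 7 -> 3
Final: baz = 3

Answer: 3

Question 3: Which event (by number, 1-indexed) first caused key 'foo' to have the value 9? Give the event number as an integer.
Answer: 6

Derivation:
Looking for first event where foo becomes 9:
  event 1: foo = 14
  event 2: foo = 14
  event 3: foo = -11
  event 4: foo = -11
  event 5: foo = -1
  event 6: foo -1 -> 9  <-- first match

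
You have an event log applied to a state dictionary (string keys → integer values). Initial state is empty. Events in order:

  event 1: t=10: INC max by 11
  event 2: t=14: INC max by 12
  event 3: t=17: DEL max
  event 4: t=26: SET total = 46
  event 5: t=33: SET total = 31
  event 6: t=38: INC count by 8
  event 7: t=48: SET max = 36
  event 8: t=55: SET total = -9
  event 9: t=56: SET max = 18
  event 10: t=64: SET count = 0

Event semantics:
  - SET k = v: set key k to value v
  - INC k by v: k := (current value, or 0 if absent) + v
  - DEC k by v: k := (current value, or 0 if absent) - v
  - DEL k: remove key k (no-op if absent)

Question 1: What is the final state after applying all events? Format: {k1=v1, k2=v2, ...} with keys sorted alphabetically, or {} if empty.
Answer: {count=0, max=18, total=-9}

Derivation:
  after event 1 (t=10: INC max by 11): {max=11}
  after event 2 (t=14: INC max by 12): {max=23}
  after event 3 (t=17: DEL max): {}
  after event 4 (t=26: SET total = 46): {total=46}
  after event 5 (t=33: SET total = 31): {total=31}
  after event 6 (t=38: INC count by 8): {count=8, total=31}
  after event 7 (t=48: SET max = 36): {count=8, max=36, total=31}
  after event 8 (t=55: SET total = -9): {count=8, max=36, total=-9}
  after event 9 (t=56: SET max = 18): {count=8, max=18, total=-9}
  after event 10 (t=64: SET count = 0): {count=0, max=18, total=-9}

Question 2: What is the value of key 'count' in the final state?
Track key 'count' through all 10 events:
  event 1 (t=10: INC max by 11): count unchanged
  event 2 (t=14: INC max by 12): count unchanged
  event 3 (t=17: DEL max): count unchanged
  event 4 (t=26: SET total = 46): count unchanged
  event 5 (t=33: SET total = 31): count unchanged
  event 6 (t=38: INC count by 8): count (absent) -> 8
  event 7 (t=48: SET max = 36): count unchanged
  event 8 (t=55: SET total = -9): count unchanged
  event 9 (t=56: SET max = 18): count unchanged
  event 10 (t=64: SET count = 0): count 8 -> 0
Final: count = 0

Answer: 0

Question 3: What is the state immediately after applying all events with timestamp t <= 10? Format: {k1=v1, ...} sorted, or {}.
Answer: {max=11}

Derivation:
Apply events with t <= 10 (1 events):
  after event 1 (t=10: INC max by 11): {max=11}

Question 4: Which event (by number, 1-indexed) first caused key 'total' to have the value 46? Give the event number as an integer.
Looking for first event where total becomes 46:
  event 4: total (absent) -> 46  <-- first match

Answer: 4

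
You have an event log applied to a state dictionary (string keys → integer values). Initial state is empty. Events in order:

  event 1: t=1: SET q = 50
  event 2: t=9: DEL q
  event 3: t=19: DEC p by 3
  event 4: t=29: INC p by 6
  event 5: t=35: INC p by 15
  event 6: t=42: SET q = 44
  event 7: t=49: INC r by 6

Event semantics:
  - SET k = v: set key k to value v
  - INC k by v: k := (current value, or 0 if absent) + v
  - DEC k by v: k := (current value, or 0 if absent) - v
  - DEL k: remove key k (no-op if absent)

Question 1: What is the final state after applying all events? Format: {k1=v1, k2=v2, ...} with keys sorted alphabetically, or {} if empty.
  after event 1 (t=1: SET q = 50): {q=50}
  after event 2 (t=9: DEL q): {}
  after event 3 (t=19: DEC p by 3): {p=-3}
  after event 4 (t=29: INC p by 6): {p=3}
  after event 5 (t=35: INC p by 15): {p=18}
  after event 6 (t=42: SET q = 44): {p=18, q=44}
  after event 7 (t=49: INC r by 6): {p=18, q=44, r=6}

Answer: {p=18, q=44, r=6}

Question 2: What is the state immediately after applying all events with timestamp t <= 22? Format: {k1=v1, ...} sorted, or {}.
Answer: {p=-3}

Derivation:
Apply events with t <= 22 (3 events):
  after event 1 (t=1: SET q = 50): {q=50}
  after event 2 (t=9: DEL q): {}
  after event 3 (t=19: DEC p by 3): {p=-3}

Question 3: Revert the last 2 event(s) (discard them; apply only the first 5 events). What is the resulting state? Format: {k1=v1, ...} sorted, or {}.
Answer: {p=18}

Derivation:
Keep first 5 events (discard last 2):
  after event 1 (t=1: SET q = 50): {q=50}
  after event 2 (t=9: DEL q): {}
  after event 3 (t=19: DEC p by 3): {p=-3}
  after event 4 (t=29: INC p by 6): {p=3}
  after event 5 (t=35: INC p by 15): {p=18}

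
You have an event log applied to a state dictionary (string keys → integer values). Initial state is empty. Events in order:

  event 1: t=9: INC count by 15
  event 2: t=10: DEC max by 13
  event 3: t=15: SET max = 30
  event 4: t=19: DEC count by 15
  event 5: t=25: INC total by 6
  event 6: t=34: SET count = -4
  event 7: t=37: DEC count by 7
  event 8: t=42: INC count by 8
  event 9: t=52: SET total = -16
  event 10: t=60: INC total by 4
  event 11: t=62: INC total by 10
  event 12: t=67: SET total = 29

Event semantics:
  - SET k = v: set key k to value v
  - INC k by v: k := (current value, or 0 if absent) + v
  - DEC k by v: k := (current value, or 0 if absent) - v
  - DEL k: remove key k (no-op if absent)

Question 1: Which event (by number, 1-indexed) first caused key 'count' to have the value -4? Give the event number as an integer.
Looking for first event where count becomes -4:
  event 1: count = 15
  event 2: count = 15
  event 3: count = 15
  event 4: count = 0
  event 5: count = 0
  event 6: count 0 -> -4  <-- first match

Answer: 6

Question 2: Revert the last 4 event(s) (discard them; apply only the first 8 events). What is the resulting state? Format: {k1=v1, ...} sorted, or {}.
Answer: {count=-3, max=30, total=6}

Derivation:
Keep first 8 events (discard last 4):
  after event 1 (t=9: INC count by 15): {count=15}
  after event 2 (t=10: DEC max by 13): {count=15, max=-13}
  after event 3 (t=15: SET max = 30): {count=15, max=30}
  after event 4 (t=19: DEC count by 15): {count=0, max=30}
  after event 5 (t=25: INC total by 6): {count=0, max=30, total=6}
  after event 6 (t=34: SET count = -4): {count=-4, max=30, total=6}
  after event 7 (t=37: DEC count by 7): {count=-11, max=30, total=6}
  after event 8 (t=42: INC count by 8): {count=-3, max=30, total=6}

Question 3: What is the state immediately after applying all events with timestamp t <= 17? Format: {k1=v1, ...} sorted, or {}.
Apply events with t <= 17 (3 events):
  after event 1 (t=9: INC count by 15): {count=15}
  after event 2 (t=10: DEC max by 13): {count=15, max=-13}
  after event 3 (t=15: SET max = 30): {count=15, max=30}

Answer: {count=15, max=30}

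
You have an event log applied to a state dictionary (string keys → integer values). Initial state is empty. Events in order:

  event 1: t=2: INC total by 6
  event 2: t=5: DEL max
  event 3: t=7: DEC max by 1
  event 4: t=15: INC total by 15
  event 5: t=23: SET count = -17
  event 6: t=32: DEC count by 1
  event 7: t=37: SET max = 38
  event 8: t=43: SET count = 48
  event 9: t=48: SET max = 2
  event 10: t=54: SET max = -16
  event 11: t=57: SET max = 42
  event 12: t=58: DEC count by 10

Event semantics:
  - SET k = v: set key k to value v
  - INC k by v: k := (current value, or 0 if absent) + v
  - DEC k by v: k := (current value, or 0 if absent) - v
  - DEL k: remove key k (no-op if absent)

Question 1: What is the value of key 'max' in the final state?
Track key 'max' through all 12 events:
  event 1 (t=2: INC total by 6): max unchanged
  event 2 (t=5: DEL max): max (absent) -> (absent)
  event 3 (t=7: DEC max by 1): max (absent) -> -1
  event 4 (t=15: INC total by 15): max unchanged
  event 5 (t=23: SET count = -17): max unchanged
  event 6 (t=32: DEC count by 1): max unchanged
  event 7 (t=37: SET max = 38): max -1 -> 38
  event 8 (t=43: SET count = 48): max unchanged
  event 9 (t=48: SET max = 2): max 38 -> 2
  event 10 (t=54: SET max = -16): max 2 -> -16
  event 11 (t=57: SET max = 42): max -16 -> 42
  event 12 (t=58: DEC count by 10): max unchanged
Final: max = 42

Answer: 42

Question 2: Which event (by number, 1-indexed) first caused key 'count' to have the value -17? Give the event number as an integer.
Looking for first event where count becomes -17:
  event 5: count (absent) -> -17  <-- first match

Answer: 5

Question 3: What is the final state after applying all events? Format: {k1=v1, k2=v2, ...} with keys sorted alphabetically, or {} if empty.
Answer: {count=38, max=42, total=21}

Derivation:
  after event 1 (t=2: INC total by 6): {total=6}
  after event 2 (t=5: DEL max): {total=6}
  after event 3 (t=7: DEC max by 1): {max=-1, total=6}
  after event 4 (t=15: INC total by 15): {max=-1, total=21}
  after event 5 (t=23: SET count = -17): {count=-17, max=-1, total=21}
  after event 6 (t=32: DEC count by 1): {count=-18, max=-1, total=21}
  after event 7 (t=37: SET max = 38): {count=-18, max=38, total=21}
  after event 8 (t=43: SET count = 48): {count=48, max=38, total=21}
  after event 9 (t=48: SET max = 2): {count=48, max=2, total=21}
  after event 10 (t=54: SET max = -16): {count=48, max=-16, total=21}
  after event 11 (t=57: SET max = 42): {count=48, max=42, total=21}
  after event 12 (t=58: DEC count by 10): {count=38, max=42, total=21}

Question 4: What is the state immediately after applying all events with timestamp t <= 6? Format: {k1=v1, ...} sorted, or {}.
Answer: {total=6}

Derivation:
Apply events with t <= 6 (2 events):
  after event 1 (t=2: INC total by 6): {total=6}
  after event 2 (t=5: DEL max): {total=6}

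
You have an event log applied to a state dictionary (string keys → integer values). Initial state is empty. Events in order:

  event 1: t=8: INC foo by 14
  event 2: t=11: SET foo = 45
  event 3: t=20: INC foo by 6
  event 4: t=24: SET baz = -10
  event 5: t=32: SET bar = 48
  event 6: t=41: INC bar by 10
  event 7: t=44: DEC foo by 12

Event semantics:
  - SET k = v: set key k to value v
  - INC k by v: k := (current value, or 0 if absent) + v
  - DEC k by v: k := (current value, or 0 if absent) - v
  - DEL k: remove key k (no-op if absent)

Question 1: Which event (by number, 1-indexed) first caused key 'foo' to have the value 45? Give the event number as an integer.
Looking for first event where foo becomes 45:
  event 1: foo = 14
  event 2: foo 14 -> 45  <-- first match

Answer: 2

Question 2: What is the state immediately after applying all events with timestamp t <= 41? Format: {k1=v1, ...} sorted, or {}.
Apply events with t <= 41 (6 events):
  after event 1 (t=8: INC foo by 14): {foo=14}
  after event 2 (t=11: SET foo = 45): {foo=45}
  after event 3 (t=20: INC foo by 6): {foo=51}
  after event 4 (t=24: SET baz = -10): {baz=-10, foo=51}
  after event 5 (t=32: SET bar = 48): {bar=48, baz=-10, foo=51}
  after event 6 (t=41: INC bar by 10): {bar=58, baz=-10, foo=51}

Answer: {bar=58, baz=-10, foo=51}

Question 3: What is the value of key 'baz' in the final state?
Track key 'baz' through all 7 events:
  event 1 (t=8: INC foo by 14): baz unchanged
  event 2 (t=11: SET foo = 45): baz unchanged
  event 3 (t=20: INC foo by 6): baz unchanged
  event 4 (t=24: SET baz = -10): baz (absent) -> -10
  event 5 (t=32: SET bar = 48): baz unchanged
  event 6 (t=41: INC bar by 10): baz unchanged
  event 7 (t=44: DEC foo by 12): baz unchanged
Final: baz = -10

Answer: -10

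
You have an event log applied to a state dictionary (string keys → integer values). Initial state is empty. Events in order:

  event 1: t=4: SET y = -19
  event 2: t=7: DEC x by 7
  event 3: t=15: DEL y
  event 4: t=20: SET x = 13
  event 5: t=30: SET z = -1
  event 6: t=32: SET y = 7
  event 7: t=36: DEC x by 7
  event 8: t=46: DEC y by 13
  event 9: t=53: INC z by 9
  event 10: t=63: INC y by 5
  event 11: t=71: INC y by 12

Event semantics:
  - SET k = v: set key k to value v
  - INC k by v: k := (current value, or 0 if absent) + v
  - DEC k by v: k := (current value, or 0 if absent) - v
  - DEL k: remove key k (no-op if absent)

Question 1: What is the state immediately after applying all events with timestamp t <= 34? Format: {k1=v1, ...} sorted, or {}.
Answer: {x=13, y=7, z=-1}

Derivation:
Apply events with t <= 34 (6 events):
  after event 1 (t=4: SET y = -19): {y=-19}
  after event 2 (t=7: DEC x by 7): {x=-7, y=-19}
  after event 3 (t=15: DEL y): {x=-7}
  after event 4 (t=20: SET x = 13): {x=13}
  after event 5 (t=30: SET z = -1): {x=13, z=-1}
  after event 6 (t=32: SET y = 7): {x=13, y=7, z=-1}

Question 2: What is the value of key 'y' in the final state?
Track key 'y' through all 11 events:
  event 1 (t=4: SET y = -19): y (absent) -> -19
  event 2 (t=7: DEC x by 7): y unchanged
  event 3 (t=15: DEL y): y -19 -> (absent)
  event 4 (t=20: SET x = 13): y unchanged
  event 5 (t=30: SET z = -1): y unchanged
  event 6 (t=32: SET y = 7): y (absent) -> 7
  event 7 (t=36: DEC x by 7): y unchanged
  event 8 (t=46: DEC y by 13): y 7 -> -6
  event 9 (t=53: INC z by 9): y unchanged
  event 10 (t=63: INC y by 5): y -6 -> -1
  event 11 (t=71: INC y by 12): y -1 -> 11
Final: y = 11

Answer: 11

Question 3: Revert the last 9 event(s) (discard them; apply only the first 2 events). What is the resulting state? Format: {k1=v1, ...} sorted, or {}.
Keep first 2 events (discard last 9):
  after event 1 (t=4: SET y = -19): {y=-19}
  after event 2 (t=7: DEC x by 7): {x=-7, y=-19}

Answer: {x=-7, y=-19}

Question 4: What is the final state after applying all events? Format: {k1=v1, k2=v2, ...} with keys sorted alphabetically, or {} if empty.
Answer: {x=6, y=11, z=8}

Derivation:
  after event 1 (t=4: SET y = -19): {y=-19}
  after event 2 (t=7: DEC x by 7): {x=-7, y=-19}
  after event 3 (t=15: DEL y): {x=-7}
  after event 4 (t=20: SET x = 13): {x=13}
  after event 5 (t=30: SET z = -1): {x=13, z=-1}
  after event 6 (t=32: SET y = 7): {x=13, y=7, z=-1}
  after event 7 (t=36: DEC x by 7): {x=6, y=7, z=-1}
  after event 8 (t=46: DEC y by 13): {x=6, y=-6, z=-1}
  after event 9 (t=53: INC z by 9): {x=6, y=-6, z=8}
  after event 10 (t=63: INC y by 5): {x=6, y=-1, z=8}
  after event 11 (t=71: INC y by 12): {x=6, y=11, z=8}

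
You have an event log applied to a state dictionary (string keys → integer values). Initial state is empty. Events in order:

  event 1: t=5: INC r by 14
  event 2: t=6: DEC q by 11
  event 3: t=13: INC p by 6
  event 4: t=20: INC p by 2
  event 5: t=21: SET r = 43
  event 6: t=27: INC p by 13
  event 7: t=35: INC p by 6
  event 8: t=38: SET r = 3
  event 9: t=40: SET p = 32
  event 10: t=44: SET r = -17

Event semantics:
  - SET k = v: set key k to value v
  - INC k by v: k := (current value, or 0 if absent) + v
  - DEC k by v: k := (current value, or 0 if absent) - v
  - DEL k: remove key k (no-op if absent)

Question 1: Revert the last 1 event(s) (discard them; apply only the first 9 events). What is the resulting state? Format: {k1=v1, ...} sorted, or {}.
Answer: {p=32, q=-11, r=3}

Derivation:
Keep first 9 events (discard last 1):
  after event 1 (t=5: INC r by 14): {r=14}
  after event 2 (t=6: DEC q by 11): {q=-11, r=14}
  after event 3 (t=13: INC p by 6): {p=6, q=-11, r=14}
  after event 4 (t=20: INC p by 2): {p=8, q=-11, r=14}
  after event 5 (t=21: SET r = 43): {p=8, q=-11, r=43}
  after event 6 (t=27: INC p by 13): {p=21, q=-11, r=43}
  after event 7 (t=35: INC p by 6): {p=27, q=-11, r=43}
  after event 8 (t=38: SET r = 3): {p=27, q=-11, r=3}
  after event 9 (t=40: SET p = 32): {p=32, q=-11, r=3}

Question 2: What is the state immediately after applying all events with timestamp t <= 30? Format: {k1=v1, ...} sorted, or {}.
Answer: {p=21, q=-11, r=43}

Derivation:
Apply events with t <= 30 (6 events):
  after event 1 (t=5: INC r by 14): {r=14}
  after event 2 (t=6: DEC q by 11): {q=-11, r=14}
  after event 3 (t=13: INC p by 6): {p=6, q=-11, r=14}
  after event 4 (t=20: INC p by 2): {p=8, q=-11, r=14}
  after event 5 (t=21: SET r = 43): {p=8, q=-11, r=43}
  after event 6 (t=27: INC p by 13): {p=21, q=-11, r=43}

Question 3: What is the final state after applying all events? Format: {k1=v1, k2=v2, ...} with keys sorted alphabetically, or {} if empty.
  after event 1 (t=5: INC r by 14): {r=14}
  after event 2 (t=6: DEC q by 11): {q=-11, r=14}
  after event 3 (t=13: INC p by 6): {p=6, q=-11, r=14}
  after event 4 (t=20: INC p by 2): {p=8, q=-11, r=14}
  after event 5 (t=21: SET r = 43): {p=8, q=-11, r=43}
  after event 6 (t=27: INC p by 13): {p=21, q=-11, r=43}
  after event 7 (t=35: INC p by 6): {p=27, q=-11, r=43}
  after event 8 (t=38: SET r = 3): {p=27, q=-11, r=3}
  after event 9 (t=40: SET p = 32): {p=32, q=-11, r=3}
  after event 10 (t=44: SET r = -17): {p=32, q=-11, r=-17}

Answer: {p=32, q=-11, r=-17}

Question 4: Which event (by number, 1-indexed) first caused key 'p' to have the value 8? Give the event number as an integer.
Answer: 4

Derivation:
Looking for first event where p becomes 8:
  event 3: p = 6
  event 4: p 6 -> 8  <-- first match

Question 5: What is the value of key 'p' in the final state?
Track key 'p' through all 10 events:
  event 1 (t=5: INC r by 14): p unchanged
  event 2 (t=6: DEC q by 11): p unchanged
  event 3 (t=13: INC p by 6): p (absent) -> 6
  event 4 (t=20: INC p by 2): p 6 -> 8
  event 5 (t=21: SET r = 43): p unchanged
  event 6 (t=27: INC p by 13): p 8 -> 21
  event 7 (t=35: INC p by 6): p 21 -> 27
  event 8 (t=38: SET r = 3): p unchanged
  event 9 (t=40: SET p = 32): p 27 -> 32
  event 10 (t=44: SET r = -17): p unchanged
Final: p = 32

Answer: 32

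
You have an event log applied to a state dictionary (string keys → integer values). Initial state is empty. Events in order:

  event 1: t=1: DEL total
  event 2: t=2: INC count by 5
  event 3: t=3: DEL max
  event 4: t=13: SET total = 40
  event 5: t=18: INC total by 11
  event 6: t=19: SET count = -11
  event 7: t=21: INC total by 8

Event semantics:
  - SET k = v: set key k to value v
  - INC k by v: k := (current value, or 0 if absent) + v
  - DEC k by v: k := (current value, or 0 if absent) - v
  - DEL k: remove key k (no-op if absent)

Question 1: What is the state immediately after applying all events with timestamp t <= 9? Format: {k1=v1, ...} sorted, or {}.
Answer: {count=5}

Derivation:
Apply events with t <= 9 (3 events):
  after event 1 (t=1: DEL total): {}
  after event 2 (t=2: INC count by 5): {count=5}
  after event 3 (t=3: DEL max): {count=5}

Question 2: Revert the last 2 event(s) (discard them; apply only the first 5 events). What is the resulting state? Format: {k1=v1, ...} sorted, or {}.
Keep first 5 events (discard last 2):
  after event 1 (t=1: DEL total): {}
  after event 2 (t=2: INC count by 5): {count=5}
  after event 3 (t=3: DEL max): {count=5}
  after event 4 (t=13: SET total = 40): {count=5, total=40}
  after event 5 (t=18: INC total by 11): {count=5, total=51}

Answer: {count=5, total=51}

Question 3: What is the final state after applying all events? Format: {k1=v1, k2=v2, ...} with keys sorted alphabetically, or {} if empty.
Answer: {count=-11, total=59}

Derivation:
  after event 1 (t=1: DEL total): {}
  after event 2 (t=2: INC count by 5): {count=5}
  after event 3 (t=3: DEL max): {count=5}
  after event 4 (t=13: SET total = 40): {count=5, total=40}
  after event 5 (t=18: INC total by 11): {count=5, total=51}
  after event 6 (t=19: SET count = -11): {count=-11, total=51}
  after event 7 (t=21: INC total by 8): {count=-11, total=59}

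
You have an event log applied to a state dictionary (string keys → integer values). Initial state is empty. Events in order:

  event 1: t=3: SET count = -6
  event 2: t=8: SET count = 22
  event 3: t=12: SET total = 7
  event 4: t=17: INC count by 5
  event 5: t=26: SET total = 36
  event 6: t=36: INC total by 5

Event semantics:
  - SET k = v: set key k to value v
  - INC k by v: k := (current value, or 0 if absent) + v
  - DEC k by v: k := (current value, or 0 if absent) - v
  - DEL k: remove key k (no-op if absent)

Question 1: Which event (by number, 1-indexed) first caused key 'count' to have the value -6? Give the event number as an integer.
Looking for first event where count becomes -6:
  event 1: count (absent) -> -6  <-- first match

Answer: 1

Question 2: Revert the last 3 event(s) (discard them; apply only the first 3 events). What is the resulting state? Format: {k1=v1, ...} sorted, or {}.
Answer: {count=22, total=7}

Derivation:
Keep first 3 events (discard last 3):
  after event 1 (t=3: SET count = -6): {count=-6}
  after event 2 (t=8: SET count = 22): {count=22}
  after event 3 (t=12: SET total = 7): {count=22, total=7}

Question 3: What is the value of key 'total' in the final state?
Track key 'total' through all 6 events:
  event 1 (t=3: SET count = -6): total unchanged
  event 2 (t=8: SET count = 22): total unchanged
  event 3 (t=12: SET total = 7): total (absent) -> 7
  event 4 (t=17: INC count by 5): total unchanged
  event 5 (t=26: SET total = 36): total 7 -> 36
  event 6 (t=36: INC total by 5): total 36 -> 41
Final: total = 41

Answer: 41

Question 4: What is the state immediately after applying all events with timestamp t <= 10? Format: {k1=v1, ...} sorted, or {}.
Answer: {count=22}

Derivation:
Apply events with t <= 10 (2 events):
  after event 1 (t=3: SET count = -6): {count=-6}
  after event 2 (t=8: SET count = 22): {count=22}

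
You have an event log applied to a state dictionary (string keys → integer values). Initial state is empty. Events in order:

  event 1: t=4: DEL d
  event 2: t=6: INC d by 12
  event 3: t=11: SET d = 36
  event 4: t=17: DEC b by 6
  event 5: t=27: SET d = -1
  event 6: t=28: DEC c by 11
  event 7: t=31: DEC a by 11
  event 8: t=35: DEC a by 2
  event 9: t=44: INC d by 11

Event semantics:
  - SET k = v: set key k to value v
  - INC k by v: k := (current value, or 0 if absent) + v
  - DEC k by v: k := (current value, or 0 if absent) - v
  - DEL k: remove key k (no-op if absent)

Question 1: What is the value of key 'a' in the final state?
Answer: -13

Derivation:
Track key 'a' through all 9 events:
  event 1 (t=4: DEL d): a unchanged
  event 2 (t=6: INC d by 12): a unchanged
  event 3 (t=11: SET d = 36): a unchanged
  event 4 (t=17: DEC b by 6): a unchanged
  event 5 (t=27: SET d = -1): a unchanged
  event 6 (t=28: DEC c by 11): a unchanged
  event 7 (t=31: DEC a by 11): a (absent) -> -11
  event 8 (t=35: DEC a by 2): a -11 -> -13
  event 9 (t=44: INC d by 11): a unchanged
Final: a = -13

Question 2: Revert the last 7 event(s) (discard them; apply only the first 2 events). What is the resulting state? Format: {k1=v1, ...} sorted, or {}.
Answer: {d=12}

Derivation:
Keep first 2 events (discard last 7):
  after event 1 (t=4: DEL d): {}
  after event 2 (t=6: INC d by 12): {d=12}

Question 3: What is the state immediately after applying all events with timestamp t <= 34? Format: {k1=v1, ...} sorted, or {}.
Answer: {a=-11, b=-6, c=-11, d=-1}

Derivation:
Apply events with t <= 34 (7 events):
  after event 1 (t=4: DEL d): {}
  after event 2 (t=6: INC d by 12): {d=12}
  after event 3 (t=11: SET d = 36): {d=36}
  after event 4 (t=17: DEC b by 6): {b=-6, d=36}
  after event 5 (t=27: SET d = -1): {b=-6, d=-1}
  after event 6 (t=28: DEC c by 11): {b=-6, c=-11, d=-1}
  after event 7 (t=31: DEC a by 11): {a=-11, b=-6, c=-11, d=-1}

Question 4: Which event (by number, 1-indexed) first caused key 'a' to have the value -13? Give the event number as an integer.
Looking for first event where a becomes -13:
  event 7: a = -11
  event 8: a -11 -> -13  <-- first match

Answer: 8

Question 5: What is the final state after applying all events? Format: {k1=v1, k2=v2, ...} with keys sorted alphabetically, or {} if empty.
  after event 1 (t=4: DEL d): {}
  after event 2 (t=6: INC d by 12): {d=12}
  after event 3 (t=11: SET d = 36): {d=36}
  after event 4 (t=17: DEC b by 6): {b=-6, d=36}
  after event 5 (t=27: SET d = -1): {b=-6, d=-1}
  after event 6 (t=28: DEC c by 11): {b=-6, c=-11, d=-1}
  after event 7 (t=31: DEC a by 11): {a=-11, b=-6, c=-11, d=-1}
  after event 8 (t=35: DEC a by 2): {a=-13, b=-6, c=-11, d=-1}
  after event 9 (t=44: INC d by 11): {a=-13, b=-6, c=-11, d=10}

Answer: {a=-13, b=-6, c=-11, d=10}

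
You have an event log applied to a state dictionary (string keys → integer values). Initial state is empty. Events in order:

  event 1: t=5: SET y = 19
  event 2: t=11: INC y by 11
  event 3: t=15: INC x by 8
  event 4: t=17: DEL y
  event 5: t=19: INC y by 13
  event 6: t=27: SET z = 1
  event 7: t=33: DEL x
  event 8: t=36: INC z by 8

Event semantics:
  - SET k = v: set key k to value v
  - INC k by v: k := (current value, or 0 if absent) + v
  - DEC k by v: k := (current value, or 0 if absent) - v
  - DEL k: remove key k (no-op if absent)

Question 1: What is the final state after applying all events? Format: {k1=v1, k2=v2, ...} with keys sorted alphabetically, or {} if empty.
  after event 1 (t=5: SET y = 19): {y=19}
  after event 2 (t=11: INC y by 11): {y=30}
  after event 3 (t=15: INC x by 8): {x=8, y=30}
  after event 4 (t=17: DEL y): {x=8}
  after event 5 (t=19: INC y by 13): {x=8, y=13}
  after event 6 (t=27: SET z = 1): {x=8, y=13, z=1}
  after event 7 (t=33: DEL x): {y=13, z=1}
  after event 8 (t=36: INC z by 8): {y=13, z=9}

Answer: {y=13, z=9}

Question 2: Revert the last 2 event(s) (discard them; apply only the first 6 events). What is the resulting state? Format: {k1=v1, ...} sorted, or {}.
Keep first 6 events (discard last 2):
  after event 1 (t=5: SET y = 19): {y=19}
  after event 2 (t=11: INC y by 11): {y=30}
  after event 3 (t=15: INC x by 8): {x=8, y=30}
  after event 4 (t=17: DEL y): {x=8}
  after event 5 (t=19: INC y by 13): {x=8, y=13}
  after event 6 (t=27: SET z = 1): {x=8, y=13, z=1}

Answer: {x=8, y=13, z=1}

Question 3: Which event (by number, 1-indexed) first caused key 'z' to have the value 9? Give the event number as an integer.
Answer: 8

Derivation:
Looking for first event where z becomes 9:
  event 6: z = 1
  event 7: z = 1
  event 8: z 1 -> 9  <-- first match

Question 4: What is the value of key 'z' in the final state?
Answer: 9

Derivation:
Track key 'z' through all 8 events:
  event 1 (t=5: SET y = 19): z unchanged
  event 2 (t=11: INC y by 11): z unchanged
  event 3 (t=15: INC x by 8): z unchanged
  event 4 (t=17: DEL y): z unchanged
  event 5 (t=19: INC y by 13): z unchanged
  event 6 (t=27: SET z = 1): z (absent) -> 1
  event 7 (t=33: DEL x): z unchanged
  event 8 (t=36: INC z by 8): z 1 -> 9
Final: z = 9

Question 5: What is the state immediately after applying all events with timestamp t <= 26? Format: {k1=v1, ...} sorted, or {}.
Apply events with t <= 26 (5 events):
  after event 1 (t=5: SET y = 19): {y=19}
  after event 2 (t=11: INC y by 11): {y=30}
  after event 3 (t=15: INC x by 8): {x=8, y=30}
  after event 4 (t=17: DEL y): {x=8}
  after event 5 (t=19: INC y by 13): {x=8, y=13}

Answer: {x=8, y=13}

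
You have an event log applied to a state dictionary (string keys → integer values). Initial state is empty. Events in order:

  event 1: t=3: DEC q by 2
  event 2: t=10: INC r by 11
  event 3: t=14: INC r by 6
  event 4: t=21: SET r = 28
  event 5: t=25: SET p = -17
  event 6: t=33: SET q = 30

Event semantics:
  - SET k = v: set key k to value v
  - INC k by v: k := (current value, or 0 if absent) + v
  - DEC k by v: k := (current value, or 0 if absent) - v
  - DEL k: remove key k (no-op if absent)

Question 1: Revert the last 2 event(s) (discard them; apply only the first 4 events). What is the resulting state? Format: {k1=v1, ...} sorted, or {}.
Keep first 4 events (discard last 2):
  after event 1 (t=3: DEC q by 2): {q=-2}
  after event 2 (t=10: INC r by 11): {q=-2, r=11}
  after event 3 (t=14: INC r by 6): {q=-2, r=17}
  after event 4 (t=21: SET r = 28): {q=-2, r=28}

Answer: {q=-2, r=28}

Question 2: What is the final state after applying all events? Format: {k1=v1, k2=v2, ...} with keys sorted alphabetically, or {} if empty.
  after event 1 (t=3: DEC q by 2): {q=-2}
  after event 2 (t=10: INC r by 11): {q=-2, r=11}
  after event 3 (t=14: INC r by 6): {q=-2, r=17}
  after event 4 (t=21: SET r = 28): {q=-2, r=28}
  after event 5 (t=25: SET p = -17): {p=-17, q=-2, r=28}
  after event 6 (t=33: SET q = 30): {p=-17, q=30, r=28}

Answer: {p=-17, q=30, r=28}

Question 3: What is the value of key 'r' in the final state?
Answer: 28

Derivation:
Track key 'r' through all 6 events:
  event 1 (t=3: DEC q by 2): r unchanged
  event 2 (t=10: INC r by 11): r (absent) -> 11
  event 3 (t=14: INC r by 6): r 11 -> 17
  event 4 (t=21: SET r = 28): r 17 -> 28
  event 5 (t=25: SET p = -17): r unchanged
  event 6 (t=33: SET q = 30): r unchanged
Final: r = 28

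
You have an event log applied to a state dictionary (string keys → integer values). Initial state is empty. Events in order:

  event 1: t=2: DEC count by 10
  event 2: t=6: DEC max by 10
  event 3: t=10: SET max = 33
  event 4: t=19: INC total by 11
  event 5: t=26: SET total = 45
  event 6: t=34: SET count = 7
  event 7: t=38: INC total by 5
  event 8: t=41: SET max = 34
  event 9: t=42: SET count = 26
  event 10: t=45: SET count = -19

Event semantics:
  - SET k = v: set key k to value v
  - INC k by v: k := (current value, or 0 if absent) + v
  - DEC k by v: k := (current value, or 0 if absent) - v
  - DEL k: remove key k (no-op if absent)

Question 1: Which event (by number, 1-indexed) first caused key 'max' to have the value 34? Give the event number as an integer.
Answer: 8

Derivation:
Looking for first event where max becomes 34:
  event 2: max = -10
  event 3: max = 33
  event 4: max = 33
  event 5: max = 33
  event 6: max = 33
  event 7: max = 33
  event 8: max 33 -> 34  <-- first match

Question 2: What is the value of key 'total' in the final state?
Track key 'total' through all 10 events:
  event 1 (t=2: DEC count by 10): total unchanged
  event 2 (t=6: DEC max by 10): total unchanged
  event 3 (t=10: SET max = 33): total unchanged
  event 4 (t=19: INC total by 11): total (absent) -> 11
  event 5 (t=26: SET total = 45): total 11 -> 45
  event 6 (t=34: SET count = 7): total unchanged
  event 7 (t=38: INC total by 5): total 45 -> 50
  event 8 (t=41: SET max = 34): total unchanged
  event 9 (t=42: SET count = 26): total unchanged
  event 10 (t=45: SET count = -19): total unchanged
Final: total = 50

Answer: 50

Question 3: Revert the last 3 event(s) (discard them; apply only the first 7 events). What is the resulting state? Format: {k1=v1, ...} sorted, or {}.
Keep first 7 events (discard last 3):
  after event 1 (t=2: DEC count by 10): {count=-10}
  after event 2 (t=6: DEC max by 10): {count=-10, max=-10}
  after event 3 (t=10: SET max = 33): {count=-10, max=33}
  after event 4 (t=19: INC total by 11): {count=-10, max=33, total=11}
  after event 5 (t=26: SET total = 45): {count=-10, max=33, total=45}
  after event 6 (t=34: SET count = 7): {count=7, max=33, total=45}
  after event 7 (t=38: INC total by 5): {count=7, max=33, total=50}

Answer: {count=7, max=33, total=50}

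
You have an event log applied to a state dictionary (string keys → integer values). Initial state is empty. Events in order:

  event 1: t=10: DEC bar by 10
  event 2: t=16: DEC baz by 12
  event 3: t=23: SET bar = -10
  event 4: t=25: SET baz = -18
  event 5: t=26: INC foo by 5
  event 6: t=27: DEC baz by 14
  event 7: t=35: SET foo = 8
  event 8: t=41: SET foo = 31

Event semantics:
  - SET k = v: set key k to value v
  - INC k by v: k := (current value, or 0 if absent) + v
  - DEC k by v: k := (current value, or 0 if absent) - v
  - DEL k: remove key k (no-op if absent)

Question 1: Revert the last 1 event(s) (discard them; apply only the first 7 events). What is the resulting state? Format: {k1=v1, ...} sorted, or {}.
Answer: {bar=-10, baz=-32, foo=8}

Derivation:
Keep first 7 events (discard last 1):
  after event 1 (t=10: DEC bar by 10): {bar=-10}
  after event 2 (t=16: DEC baz by 12): {bar=-10, baz=-12}
  after event 3 (t=23: SET bar = -10): {bar=-10, baz=-12}
  after event 4 (t=25: SET baz = -18): {bar=-10, baz=-18}
  after event 5 (t=26: INC foo by 5): {bar=-10, baz=-18, foo=5}
  after event 6 (t=27: DEC baz by 14): {bar=-10, baz=-32, foo=5}
  after event 7 (t=35: SET foo = 8): {bar=-10, baz=-32, foo=8}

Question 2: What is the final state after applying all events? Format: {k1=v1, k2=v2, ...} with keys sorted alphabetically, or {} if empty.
Answer: {bar=-10, baz=-32, foo=31}

Derivation:
  after event 1 (t=10: DEC bar by 10): {bar=-10}
  after event 2 (t=16: DEC baz by 12): {bar=-10, baz=-12}
  after event 3 (t=23: SET bar = -10): {bar=-10, baz=-12}
  after event 4 (t=25: SET baz = -18): {bar=-10, baz=-18}
  after event 5 (t=26: INC foo by 5): {bar=-10, baz=-18, foo=5}
  after event 6 (t=27: DEC baz by 14): {bar=-10, baz=-32, foo=5}
  after event 7 (t=35: SET foo = 8): {bar=-10, baz=-32, foo=8}
  after event 8 (t=41: SET foo = 31): {bar=-10, baz=-32, foo=31}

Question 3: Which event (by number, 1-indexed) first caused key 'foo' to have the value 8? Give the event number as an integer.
Looking for first event where foo becomes 8:
  event 5: foo = 5
  event 6: foo = 5
  event 7: foo 5 -> 8  <-- first match

Answer: 7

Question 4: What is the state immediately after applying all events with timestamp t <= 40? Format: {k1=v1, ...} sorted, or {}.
Apply events with t <= 40 (7 events):
  after event 1 (t=10: DEC bar by 10): {bar=-10}
  after event 2 (t=16: DEC baz by 12): {bar=-10, baz=-12}
  after event 3 (t=23: SET bar = -10): {bar=-10, baz=-12}
  after event 4 (t=25: SET baz = -18): {bar=-10, baz=-18}
  after event 5 (t=26: INC foo by 5): {bar=-10, baz=-18, foo=5}
  after event 6 (t=27: DEC baz by 14): {bar=-10, baz=-32, foo=5}
  after event 7 (t=35: SET foo = 8): {bar=-10, baz=-32, foo=8}

Answer: {bar=-10, baz=-32, foo=8}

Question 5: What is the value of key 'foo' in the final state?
Answer: 31

Derivation:
Track key 'foo' through all 8 events:
  event 1 (t=10: DEC bar by 10): foo unchanged
  event 2 (t=16: DEC baz by 12): foo unchanged
  event 3 (t=23: SET bar = -10): foo unchanged
  event 4 (t=25: SET baz = -18): foo unchanged
  event 5 (t=26: INC foo by 5): foo (absent) -> 5
  event 6 (t=27: DEC baz by 14): foo unchanged
  event 7 (t=35: SET foo = 8): foo 5 -> 8
  event 8 (t=41: SET foo = 31): foo 8 -> 31
Final: foo = 31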